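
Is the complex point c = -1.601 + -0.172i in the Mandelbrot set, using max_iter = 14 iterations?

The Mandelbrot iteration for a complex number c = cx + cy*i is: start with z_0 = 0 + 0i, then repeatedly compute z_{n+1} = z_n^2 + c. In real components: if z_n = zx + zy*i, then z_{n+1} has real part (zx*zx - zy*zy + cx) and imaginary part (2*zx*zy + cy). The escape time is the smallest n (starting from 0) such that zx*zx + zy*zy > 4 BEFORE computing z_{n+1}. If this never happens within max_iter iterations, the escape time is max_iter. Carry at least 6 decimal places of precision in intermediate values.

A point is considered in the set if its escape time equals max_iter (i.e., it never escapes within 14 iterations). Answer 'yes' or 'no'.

Answer: no

Derivation:
z_0 = 0 + 0i, c = -1.6010 + -0.1720i
Iter 1: z = -1.6010 + -0.1720i, |z|^2 = 2.5928
Iter 2: z = 0.9326 + 0.3787i, |z|^2 = 1.0132
Iter 3: z = -0.8747 + 0.5344i, |z|^2 = 1.0507
Iter 4: z = -1.1216 + -1.1069i, |z|^2 = 2.4832
Iter 5: z = -1.5684 + 2.3110i, |z|^2 = 7.8006
Escaped at iteration 5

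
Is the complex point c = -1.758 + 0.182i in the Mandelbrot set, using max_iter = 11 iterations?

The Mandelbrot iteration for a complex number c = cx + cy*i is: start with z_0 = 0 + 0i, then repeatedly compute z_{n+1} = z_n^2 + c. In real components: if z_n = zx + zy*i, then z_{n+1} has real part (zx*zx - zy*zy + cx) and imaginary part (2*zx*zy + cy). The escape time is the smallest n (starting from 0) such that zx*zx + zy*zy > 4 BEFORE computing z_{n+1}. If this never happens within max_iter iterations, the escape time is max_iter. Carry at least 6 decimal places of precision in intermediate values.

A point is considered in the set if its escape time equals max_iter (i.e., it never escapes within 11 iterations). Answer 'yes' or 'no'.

z_0 = 0 + 0i, c = -1.7580 + 0.1820i
Iter 1: z = -1.7580 + 0.1820i, |z|^2 = 3.1237
Iter 2: z = 1.2994 + -0.4579i, |z|^2 = 1.8982
Iter 3: z = -0.2791 + -1.0081i, |z|^2 = 1.0941
Iter 4: z = -2.6963 + 0.7448i, |z|^2 = 7.8245
Escaped at iteration 4

Answer: no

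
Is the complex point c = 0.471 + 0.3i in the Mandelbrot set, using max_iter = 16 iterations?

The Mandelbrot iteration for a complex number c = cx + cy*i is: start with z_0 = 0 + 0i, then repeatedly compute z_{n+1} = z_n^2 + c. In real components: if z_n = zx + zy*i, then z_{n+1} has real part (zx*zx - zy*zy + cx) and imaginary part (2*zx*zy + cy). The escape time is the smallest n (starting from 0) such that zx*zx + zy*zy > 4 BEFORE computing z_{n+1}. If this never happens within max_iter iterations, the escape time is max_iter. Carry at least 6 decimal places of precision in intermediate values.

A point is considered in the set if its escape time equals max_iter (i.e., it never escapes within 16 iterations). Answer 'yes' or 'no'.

z_0 = 0 + 0i, c = 0.4710 + 0.3000i
Iter 1: z = 0.4710 + 0.3000i, |z|^2 = 0.3118
Iter 2: z = 0.6028 + 0.5826i, |z|^2 = 0.7028
Iter 3: z = 0.4950 + 1.0024i, |z|^2 = 1.2499
Iter 4: z = -0.2888 + 1.2924i, |z|^2 = 1.7537
Iter 5: z = -1.1159 + -0.4466i, |z|^2 = 1.4446
Iter 6: z = 1.5167 + 1.2967i, |z|^2 = 3.9817
Iter 7: z = 1.0898 + 4.2333i, |z|^2 = 19.1088
Escaped at iteration 7

Answer: no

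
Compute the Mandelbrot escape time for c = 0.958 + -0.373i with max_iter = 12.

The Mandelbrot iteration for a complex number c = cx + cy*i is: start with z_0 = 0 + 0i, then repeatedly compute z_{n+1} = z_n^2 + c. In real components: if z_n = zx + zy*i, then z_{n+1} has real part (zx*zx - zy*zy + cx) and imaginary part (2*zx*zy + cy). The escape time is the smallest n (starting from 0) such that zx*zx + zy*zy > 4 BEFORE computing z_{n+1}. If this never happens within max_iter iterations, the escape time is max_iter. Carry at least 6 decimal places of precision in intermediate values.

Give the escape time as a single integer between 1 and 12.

Answer: 2

Derivation:
z_0 = 0 + 0i, c = 0.9580 + -0.3730i
Iter 1: z = 0.9580 + -0.3730i, |z|^2 = 1.0569
Iter 2: z = 1.7366 + -1.0877i, |z|^2 = 4.1989
Escaped at iteration 2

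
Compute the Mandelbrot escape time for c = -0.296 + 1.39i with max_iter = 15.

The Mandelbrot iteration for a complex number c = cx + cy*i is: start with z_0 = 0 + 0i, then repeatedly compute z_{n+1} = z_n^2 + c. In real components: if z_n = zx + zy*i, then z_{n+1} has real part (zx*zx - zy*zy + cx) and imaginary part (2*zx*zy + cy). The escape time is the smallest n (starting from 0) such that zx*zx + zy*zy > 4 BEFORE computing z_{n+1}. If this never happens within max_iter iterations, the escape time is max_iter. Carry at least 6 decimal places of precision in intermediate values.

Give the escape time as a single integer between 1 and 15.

z_0 = 0 + 0i, c = -0.2960 + 1.3900i
Iter 1: z = -0.2960 + 1.3900i, |z|^2 = 2.0197
Iter 2: z = -2.1405 + 0.5671i, |z|^2 = 4.9033
Escaped at iteration 2

Answer: 2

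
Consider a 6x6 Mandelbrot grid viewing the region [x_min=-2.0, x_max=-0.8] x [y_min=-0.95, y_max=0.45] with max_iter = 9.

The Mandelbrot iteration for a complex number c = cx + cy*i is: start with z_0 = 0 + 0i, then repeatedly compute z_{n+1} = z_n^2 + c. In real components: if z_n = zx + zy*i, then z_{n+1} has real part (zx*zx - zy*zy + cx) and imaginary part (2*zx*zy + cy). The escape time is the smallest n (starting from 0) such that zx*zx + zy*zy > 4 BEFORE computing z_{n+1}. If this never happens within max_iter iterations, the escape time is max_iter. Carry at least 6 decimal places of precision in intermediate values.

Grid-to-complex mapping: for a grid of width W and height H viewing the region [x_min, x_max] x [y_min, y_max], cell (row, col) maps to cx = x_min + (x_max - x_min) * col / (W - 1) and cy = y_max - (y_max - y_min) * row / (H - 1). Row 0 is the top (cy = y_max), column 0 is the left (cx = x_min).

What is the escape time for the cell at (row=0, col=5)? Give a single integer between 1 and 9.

Answer: 7

Derivation:
z_0 = 0 + 0i, c = -0.8000 + 0.4500i
Iter 1: z = -0.8000 + 0.4500i, |z|^2 = 0.8425
Iter 2: z = -0.3625 + -0.2700i, |z|^2 = 0.2043
Iter 3: z = -0.7415 + 0.6458i, |z|^2 = 0.9668
Iter 4: z = -0.6672 + -0.5076i, |z|^2 = 0.7028
Iter 5: z = -0.6126 + 1.1274i, |z|^2 = 1.6462
Iter 6: z = -1.6957 + -0.9312i, |z|^2 = 3.7426
Iter 7: z = 1.2084 + 3.6081i, |z|^2 = 14.4785
Escaped at iteration 7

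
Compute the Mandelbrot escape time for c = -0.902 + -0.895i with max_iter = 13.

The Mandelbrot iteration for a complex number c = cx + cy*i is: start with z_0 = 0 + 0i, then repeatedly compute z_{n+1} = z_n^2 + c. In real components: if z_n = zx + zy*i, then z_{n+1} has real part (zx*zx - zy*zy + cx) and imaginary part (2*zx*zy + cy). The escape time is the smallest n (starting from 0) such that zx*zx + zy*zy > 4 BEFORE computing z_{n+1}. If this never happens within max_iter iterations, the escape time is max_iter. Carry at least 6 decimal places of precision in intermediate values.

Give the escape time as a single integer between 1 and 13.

z_0 = 0 + 0i, c = -0.9020 + -0.8950i
Iter 1: z = -0.9020 + -0.8950i, |z|^2 = 1.6146
Iter 2: z = -0.8894 + 0.7196i, |z|^2 = 1.3089
Iter 3: z = -0.6287 + -2.1750i, |z|^2 = 5.1260
Escaped at iteration 3

Answer: 3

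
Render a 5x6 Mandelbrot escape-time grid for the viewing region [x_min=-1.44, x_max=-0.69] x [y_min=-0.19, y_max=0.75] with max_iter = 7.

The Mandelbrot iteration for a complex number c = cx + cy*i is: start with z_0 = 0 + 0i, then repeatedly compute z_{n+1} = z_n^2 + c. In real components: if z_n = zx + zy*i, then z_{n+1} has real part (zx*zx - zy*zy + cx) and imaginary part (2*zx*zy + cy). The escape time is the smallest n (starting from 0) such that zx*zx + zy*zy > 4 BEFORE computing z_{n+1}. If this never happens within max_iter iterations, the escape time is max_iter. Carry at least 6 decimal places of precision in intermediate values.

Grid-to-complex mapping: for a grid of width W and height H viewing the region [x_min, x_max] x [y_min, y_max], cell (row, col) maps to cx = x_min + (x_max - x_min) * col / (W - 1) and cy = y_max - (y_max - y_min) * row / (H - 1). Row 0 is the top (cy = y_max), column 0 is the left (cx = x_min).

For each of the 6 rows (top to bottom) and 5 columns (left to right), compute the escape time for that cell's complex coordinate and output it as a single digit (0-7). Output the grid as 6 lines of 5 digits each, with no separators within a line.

Answer: 33344
33557
57777
67777
77777
57777

Derivation:
(row=0, col=0): c = -1.4400 + 0.7500i → escape time 3
(row=0, col=1): c = -1.2525 + 0.7500i → escape time 3
(row=0, col=2): c = -1.0650 + 0.7500i → escape time 3
(row=0, col=3): c = -0.8775 + 0.7500i → escape time 4
(row=0, col=4): c = -0.6900 + 0.7500i → escape time 4
(row=1, col=0): c = -1.4400 + 0.5620i → escape time 3
(row=1, col=1): c = -1.2525 + 0.5620i → escape time 3
(row=1, col=2): c = -1.0650 + 0.5620i → escape time 5
(row=1, col=3): c = -0.8775 + 0.5620i → escape time 5
(row=1, col=4): c = -0.6900 + 0.5620i → escape time 7
(row=2, col=0): c = -1.4400 + 0.3740i → escape time 5
(row=2, col=1): c = -1.2525 + 0.3740i → escape time 7
(row=2, col=2): c = -1.0650 + 0.3740i → escape time 7
(row=2, col=3): c = -0.8775 + 0.3740i → escape time 7
(row=2, col=4): c = -0.6900 + 0.3740i → escape time 7
(row=3, col=0): c = -1.4400 + 0.1860i → escape time 6
(row=3, col=1): c = -1.2525 + 0.1860i → escape time 7
(row=3, col=2): c = -1.0650 + 0.1860i → escape time 7
(row=3, col=3): c = -0.8775 + 0.1860i → escape time 7
(row=3, col=4): c = -0.6900 + 0.1860i → escape time 7
(row=4, col=0): c = -1.4400 + -0.0020i → escape time 7
(row=4, col=1): c = -1.2525 + -0.0020i → escape time 7
(row=4, col=2): c = -1.0650 + -0.0020i → escape time 7
(row=4, col=3): c = -0.8775 + -0.0020i → escape time 7
(row=4, col=4): c = -0.6900 + -0.0020i → escape time 7
(row=5, col=0): c = -1.4400 + -0.1900i → escape time 5
(row=5, col=1): c = -1.2525 + -0.1900i → escape time 7
(row=5, col=2): c = -1.0650 + -0.1900i → escape time 7
(row=5, col=3): c = -0.8775 + -0.1900i → escape time 7
(row=5, col=4): c = -0.6900 + -0.1900i → escape time 7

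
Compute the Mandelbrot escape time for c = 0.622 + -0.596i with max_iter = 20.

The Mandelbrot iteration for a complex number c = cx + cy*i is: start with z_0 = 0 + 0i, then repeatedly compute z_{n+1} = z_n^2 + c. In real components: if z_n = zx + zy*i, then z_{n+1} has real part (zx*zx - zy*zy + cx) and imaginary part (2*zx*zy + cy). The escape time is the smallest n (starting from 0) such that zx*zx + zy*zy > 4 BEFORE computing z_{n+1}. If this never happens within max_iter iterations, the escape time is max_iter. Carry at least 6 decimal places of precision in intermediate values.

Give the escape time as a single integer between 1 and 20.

z_0 = 0 + 0i, c = 0.6220 + -0.5960i
Iter 1: z = 0.6220 + -0.5960i, |z|^2 = 0.7421
Iter 2: z = 0.6537 + -1.3374i, |z|^2 = 2.2160
Iter 3: z = -0.7394 + -2.3445i, |z|^2 = 6.0432
Escaped at iteration 3

Answer: 3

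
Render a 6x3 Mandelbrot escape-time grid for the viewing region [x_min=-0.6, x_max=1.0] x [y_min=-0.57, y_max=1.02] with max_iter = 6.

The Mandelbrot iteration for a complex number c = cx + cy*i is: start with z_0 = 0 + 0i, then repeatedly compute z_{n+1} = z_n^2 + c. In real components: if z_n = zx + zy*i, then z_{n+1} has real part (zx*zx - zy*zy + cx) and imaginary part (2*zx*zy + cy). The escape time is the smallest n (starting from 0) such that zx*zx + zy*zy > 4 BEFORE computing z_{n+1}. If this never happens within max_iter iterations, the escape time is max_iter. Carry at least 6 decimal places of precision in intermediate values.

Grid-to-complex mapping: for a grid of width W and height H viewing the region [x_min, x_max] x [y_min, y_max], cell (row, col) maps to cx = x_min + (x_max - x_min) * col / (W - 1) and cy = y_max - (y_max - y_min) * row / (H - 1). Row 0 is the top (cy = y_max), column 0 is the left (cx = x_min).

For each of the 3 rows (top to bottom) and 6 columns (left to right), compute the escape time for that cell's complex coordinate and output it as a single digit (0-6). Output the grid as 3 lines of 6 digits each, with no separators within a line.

(row=0, col=0): c = -0.6000 + 1.0200i → escape time 4
(row=0, col=1): c = -0.2800 + 1.0200i → escape time 5
(row=0, col=2): c = 0.0400 + 1.0200i → escape time 5
(row=0, col=3): c = 0.3600 + 1.0200i → escape time 3
(row=0, col=4): c = 0.6800 + 1.0200i → escape time 2
(row=0, col=5): c = 1.0000 + 1.0200i → escape time 2
(row=1, col=0): c = -0.6000 + 0.2250i → escape time 6
(row=1, col=1): c = -0.2800 + 0.2250i → escape time 6
(row=1, col=2): c = 0.0400 + 0.2250i → escape time 6
(row=1, col=3): c = 0.3600 + 0.2250i → escape time 6
(row=1, col=4): c = 0.6800 + 0.2250i → escape time 3
(row=1, col=5): c = 1.0000 + 0.2250i → escape time 2
(row=2, col=0): c = -0.6000 + -0.5700i → escape time 6
(row=2, col=1): c = -0.2800 + -0.5700i → escape time 6
(row=2, col=2): c = 0.0400 + -0.5700i → escape time 6
(row=2, col=3): c = 0.3600 + -0.5700i → escape time 6
(row=2, col=4): c = 0.6800 + -0.5700i → escape time 3
(row=2, col=5): c = 1.0000 + -0.5700i → escape time 2

Answer: 455322
666632
666632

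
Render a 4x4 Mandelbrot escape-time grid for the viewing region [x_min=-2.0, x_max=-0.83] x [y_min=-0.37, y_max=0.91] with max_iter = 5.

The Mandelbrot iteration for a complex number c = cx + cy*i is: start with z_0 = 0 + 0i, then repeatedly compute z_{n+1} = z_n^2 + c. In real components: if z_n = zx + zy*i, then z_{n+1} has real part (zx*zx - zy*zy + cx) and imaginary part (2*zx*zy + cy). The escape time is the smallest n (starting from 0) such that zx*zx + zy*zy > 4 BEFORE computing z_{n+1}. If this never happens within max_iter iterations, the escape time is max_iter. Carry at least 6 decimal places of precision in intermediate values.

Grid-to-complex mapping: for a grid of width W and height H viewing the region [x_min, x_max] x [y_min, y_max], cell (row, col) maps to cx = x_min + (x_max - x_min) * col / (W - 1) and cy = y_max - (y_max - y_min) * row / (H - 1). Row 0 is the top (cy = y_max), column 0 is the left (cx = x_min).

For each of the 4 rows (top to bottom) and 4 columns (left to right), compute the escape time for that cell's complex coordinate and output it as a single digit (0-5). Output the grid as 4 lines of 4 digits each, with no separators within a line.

Answer: 1233
1355
1555
1455

Derivation:
(row=0, col=0): c = -2.0000 + 0.9100i → escape time 1
(row=0, col=1): c = -1.6100 + 0.9100i → escape time 2
(row=0, col=2): c = -1.2200 + 0.9100i → escape time 3
(row=0, col=3): c = -0.8300 + 0.9100i → escape time 3
(row=1, col=0): c = -2.0000 + 0.4833i → escape time 1
(row=1, col=1): c = -1.6100 + 0.4833i → escape time 3
(row=1, col=2): c = -1.2200 + 0.4833i → escape time 5
(row=1, col=3): c = -0.8300 + 0.4833i → escape time 5
(row=2, col=0): c = -2.0000 + 0.0567i → escape time 1
(row=2, col=1): c = -1.6100 + 0.0567i → escape time 5
(row=2, col=2): c = -1.2200 + 0.0567i → escape time 5
(row=2, col=3): c = -0.8300 + 0.0567i → escape time 5
(row=3, col=0): c = -2.0000 + -0.3700i → escape time 1
(row=3, col=1): c = -1.6100 + -0.3700i → escape time 4
(row=3, col=2): c = -1.2200 + -0.3700i → escape time 5
(row=3, col=3): c = -0.8300 + -0.3700i → escape time 5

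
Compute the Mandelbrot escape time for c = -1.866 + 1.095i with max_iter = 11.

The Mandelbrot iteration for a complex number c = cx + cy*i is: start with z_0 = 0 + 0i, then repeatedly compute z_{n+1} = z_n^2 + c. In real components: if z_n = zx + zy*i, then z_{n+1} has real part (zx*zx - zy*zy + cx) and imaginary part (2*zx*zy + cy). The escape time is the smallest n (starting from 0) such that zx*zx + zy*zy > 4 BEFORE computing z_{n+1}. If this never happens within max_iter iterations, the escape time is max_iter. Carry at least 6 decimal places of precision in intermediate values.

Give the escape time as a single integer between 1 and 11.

Answer: 1

Derivation:
z_0 = 0 + 0i, c = -1.8660 + 1.0950i
Iter 1: z = -1.8660 + 1.0950i, |z|^2 = 4.6810
Escaped at iteration 1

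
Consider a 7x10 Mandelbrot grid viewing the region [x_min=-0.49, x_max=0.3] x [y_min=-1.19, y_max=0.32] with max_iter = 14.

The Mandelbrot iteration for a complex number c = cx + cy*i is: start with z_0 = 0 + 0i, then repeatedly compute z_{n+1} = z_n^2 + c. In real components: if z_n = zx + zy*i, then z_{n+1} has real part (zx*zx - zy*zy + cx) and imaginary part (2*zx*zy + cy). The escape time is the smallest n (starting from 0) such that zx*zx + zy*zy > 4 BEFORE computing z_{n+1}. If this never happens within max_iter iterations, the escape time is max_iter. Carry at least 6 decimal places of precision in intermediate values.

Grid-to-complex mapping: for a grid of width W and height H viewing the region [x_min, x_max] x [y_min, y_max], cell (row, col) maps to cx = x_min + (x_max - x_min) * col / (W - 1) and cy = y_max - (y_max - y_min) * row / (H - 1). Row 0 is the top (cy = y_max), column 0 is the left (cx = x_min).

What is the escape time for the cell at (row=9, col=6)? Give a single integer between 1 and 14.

z_0 = 0 + 0i, c = 0.3000 + -1.1900i
Iter 1: z = 0.3000 + -1.1900i, |z|^2 = 1.5061
Iter 2: z = -1.0261 + -1.9040i, |z|^2 = 4.6781
Escaped at iteration 2

Answer: 2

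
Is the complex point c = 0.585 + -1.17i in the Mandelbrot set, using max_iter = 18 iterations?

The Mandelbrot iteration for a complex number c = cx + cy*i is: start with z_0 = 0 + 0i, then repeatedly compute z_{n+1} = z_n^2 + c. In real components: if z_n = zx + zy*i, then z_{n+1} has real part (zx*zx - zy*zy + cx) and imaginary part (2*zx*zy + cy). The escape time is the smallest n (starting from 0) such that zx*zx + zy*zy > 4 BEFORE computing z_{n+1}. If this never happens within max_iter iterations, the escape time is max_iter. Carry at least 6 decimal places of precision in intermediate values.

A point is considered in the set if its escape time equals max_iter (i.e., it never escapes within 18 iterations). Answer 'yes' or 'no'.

z_0 = 0 + 0i, c = 0.5850 + -1.1700i
Iter 1: z = 0.5850 + -1.1700i, |z|^2 = 1.7111
Iter 2: z = -0.4417 + -2.5389i, |z|^2 = 6.6411
Escaped at iteration 2

Answer: no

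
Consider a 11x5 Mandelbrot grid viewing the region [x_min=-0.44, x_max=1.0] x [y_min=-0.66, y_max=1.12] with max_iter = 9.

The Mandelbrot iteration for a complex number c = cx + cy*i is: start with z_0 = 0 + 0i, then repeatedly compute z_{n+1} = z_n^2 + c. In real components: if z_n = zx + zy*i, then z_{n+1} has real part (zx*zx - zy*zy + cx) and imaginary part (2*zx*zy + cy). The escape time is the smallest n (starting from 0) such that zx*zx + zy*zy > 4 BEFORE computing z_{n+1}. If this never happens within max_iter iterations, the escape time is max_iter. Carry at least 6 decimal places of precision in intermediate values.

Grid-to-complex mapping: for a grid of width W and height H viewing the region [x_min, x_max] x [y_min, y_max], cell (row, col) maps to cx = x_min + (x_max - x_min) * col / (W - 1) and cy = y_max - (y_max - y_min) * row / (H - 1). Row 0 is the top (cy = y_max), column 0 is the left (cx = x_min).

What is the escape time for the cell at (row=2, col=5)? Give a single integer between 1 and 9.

z_0 = 0 + 0i, c = 0.2800 + 0.2300i
Iter 1: z = 0.2800 + 0.2300i, |z|^2 = 0.1313
Iter 2: z = 0.3055 + 0.3588i, |z|^2 = 0.2221
Iter 3: z = 0.2446 + 0.4492i, |z|^2 = 0.2616
Iter 4: z = 0.1380 + 0.4498i, |z|^2 = 0.2213
Iter 5: z = 0.0968 + 0.3542i, |z|^2 = 0.1348
Iter 6: z = 0.1639 + 0.2985i, |z|^2 = 0.1160
Iter 7: z = 0.2177 + 0.3279i, |z|^2 = 0.1549
Iter 8: z = 0.2199 + 0.3728i, |z|^2 = 0.1873

Answer: 9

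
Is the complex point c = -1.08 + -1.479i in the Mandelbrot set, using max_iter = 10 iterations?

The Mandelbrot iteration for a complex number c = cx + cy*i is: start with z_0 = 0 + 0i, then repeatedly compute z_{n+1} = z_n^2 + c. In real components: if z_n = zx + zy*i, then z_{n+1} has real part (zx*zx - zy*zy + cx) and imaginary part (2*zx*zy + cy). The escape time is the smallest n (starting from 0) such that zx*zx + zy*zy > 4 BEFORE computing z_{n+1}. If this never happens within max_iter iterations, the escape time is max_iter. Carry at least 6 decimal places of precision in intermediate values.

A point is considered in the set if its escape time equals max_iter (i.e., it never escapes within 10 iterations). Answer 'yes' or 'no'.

z_0 = 0 + 0i, c = -1.0800 + -1.4790i
Iter 1: z = -1.0800 + -1.4790i, |z|^2 = 3.3538
Iter 2: z = -2.1010 + 1.7156i, |z|^2 = 7.3578
Escaped at iteration 2

Answer: no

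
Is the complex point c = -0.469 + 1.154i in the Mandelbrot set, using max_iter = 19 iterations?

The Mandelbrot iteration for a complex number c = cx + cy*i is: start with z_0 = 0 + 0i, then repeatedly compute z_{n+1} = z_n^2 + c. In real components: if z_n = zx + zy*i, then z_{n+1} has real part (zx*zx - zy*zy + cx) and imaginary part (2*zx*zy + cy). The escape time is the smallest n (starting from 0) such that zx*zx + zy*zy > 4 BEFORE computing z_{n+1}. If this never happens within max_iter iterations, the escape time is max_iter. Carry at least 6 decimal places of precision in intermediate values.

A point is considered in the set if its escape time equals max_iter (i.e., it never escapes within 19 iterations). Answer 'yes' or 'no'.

Answer: no

Derivation:
z_0 = 0 + 0i, c = -0.4690 + 1.1540i
Iter 1: z = -0.4690 + 1.1540i, |z|^2 = 1.5517
Iter 2: z = -1.5808 + 0.0715i, |z|^2 = 2.5039
Iter 3: z = 2.0247 + 0.9278i, |z|^2 = 4.9601
Escaped at iteration 3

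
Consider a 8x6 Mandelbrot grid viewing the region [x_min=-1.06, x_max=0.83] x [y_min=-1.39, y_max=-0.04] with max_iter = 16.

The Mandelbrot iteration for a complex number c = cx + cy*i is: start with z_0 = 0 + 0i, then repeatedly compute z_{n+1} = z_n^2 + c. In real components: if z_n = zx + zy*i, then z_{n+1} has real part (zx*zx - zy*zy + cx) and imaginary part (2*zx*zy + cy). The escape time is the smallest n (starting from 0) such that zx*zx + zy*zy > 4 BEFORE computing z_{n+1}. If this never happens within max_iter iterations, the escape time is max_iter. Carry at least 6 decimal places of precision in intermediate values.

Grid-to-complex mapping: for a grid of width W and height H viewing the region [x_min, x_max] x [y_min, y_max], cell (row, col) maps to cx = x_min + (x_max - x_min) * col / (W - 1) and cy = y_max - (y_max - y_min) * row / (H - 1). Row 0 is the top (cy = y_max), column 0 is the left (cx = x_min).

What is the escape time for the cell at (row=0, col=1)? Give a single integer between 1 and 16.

Answer: 16

Derivation:
z_0 = 0 + 0i, c = -0.7900 + -0.0400i
Iter 1: z = -0.7900 + -0.0400i, |z|^2 = 0.6257
Iter 2: z = -0.1675 + 0.0232i, |z|^2 = 0.0286
Iter 3: z = -0.7625 + -0.0478i, |z|^2 = 0.5837
Iter 4: z = -0.2109 + 0.0329i, |z|^2 = 0.0456
Iter 5: z = -0.7466 + -0.0539i, |z|^2 = 0.5603
Iter 6: z = -0.2355 + 0.0404i, |z|^2 = 0.0571
Iter 7: z = -0.7362 + -0.0590i, |z|^2 = 0.5454
Iter 8: z = -0.2515 + 0.0469i, |z|^2 = 0.0655
Iter 9: z = -0.7289 + -0.0636i, |z|^2 = 0.5354
Iter 10: z = -0.2627 + 0.0527i, |z|^2 = 0.0718
Iter 11: z = -0.7238 + -0.0677i, |z|^2 = 0.5284
Iter 12: z = -0.2707 + 0.0580i, |z|^2 = 0.0767
Iter 13: z = -0.7201 + -0.0714i, |z|^2 = 0.5236
Iter 14: z = -0.2766 + 0.0628i, |z|^2 = 0.0805
Iter 15: z = -0.7174 + -0.0748i, |z|^2 = 0.5203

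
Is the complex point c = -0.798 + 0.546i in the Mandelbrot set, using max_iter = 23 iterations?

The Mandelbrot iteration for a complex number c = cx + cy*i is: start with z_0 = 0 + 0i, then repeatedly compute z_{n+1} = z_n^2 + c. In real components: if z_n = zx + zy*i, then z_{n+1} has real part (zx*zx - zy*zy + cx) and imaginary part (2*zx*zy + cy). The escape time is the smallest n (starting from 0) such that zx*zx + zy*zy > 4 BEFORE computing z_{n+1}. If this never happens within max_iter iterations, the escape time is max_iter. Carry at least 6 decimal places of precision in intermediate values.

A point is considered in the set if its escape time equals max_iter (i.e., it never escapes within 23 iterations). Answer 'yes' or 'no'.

z_0 = 0 + 0i, c = -0.7980 + 0.5460i
Iter 1: z = -0.7980 + 0.5460i, |z|^2 = 0.9349
Iter 2: z = -0.4593 + -0.3254i, |z|^2 = 0.3169
Iter 3: z = -0.6929 + 0.8449i, |z|^2 = 1.1941
Iter 4: z = -1.0318 + -0.6250i, |z|^2 = 1.4551
Iter 5: z = -0.1240 + 1.8356i, |z|^2 = 3.3849
Iter 6: z = -4.1521 + 0.0906i, |z|^2 = 17.2483
Escaped at iteration 6

Answer: no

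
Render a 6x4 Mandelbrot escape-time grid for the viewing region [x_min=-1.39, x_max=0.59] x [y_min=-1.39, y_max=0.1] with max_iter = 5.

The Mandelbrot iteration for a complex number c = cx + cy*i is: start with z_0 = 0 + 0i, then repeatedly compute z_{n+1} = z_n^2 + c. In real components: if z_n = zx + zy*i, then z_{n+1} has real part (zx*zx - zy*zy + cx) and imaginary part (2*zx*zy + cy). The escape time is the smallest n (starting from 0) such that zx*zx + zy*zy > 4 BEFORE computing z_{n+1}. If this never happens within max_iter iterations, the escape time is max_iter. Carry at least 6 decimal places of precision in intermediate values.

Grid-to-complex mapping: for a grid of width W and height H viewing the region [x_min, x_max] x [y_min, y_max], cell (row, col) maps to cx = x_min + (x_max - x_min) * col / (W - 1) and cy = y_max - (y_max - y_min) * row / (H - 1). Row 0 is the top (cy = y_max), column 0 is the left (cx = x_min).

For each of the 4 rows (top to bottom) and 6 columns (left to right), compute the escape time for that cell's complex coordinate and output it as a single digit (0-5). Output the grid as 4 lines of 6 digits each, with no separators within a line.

(row=0, col=0): c = -1.3900 + 0.1000i → escape time 5
(row=0, col=1): c = -0.9940 + 0.1000i → escape time 5
(row=0, col=2): c = -0.5980 + 0.1000i → escape time 5
(row=0, col=3): c = -0.2020 + 0.1000i → escape time 5
(row=0, col=4): c = 0.1940 + 0.1000i → escape time 5
(row=0, col=5): c = 0.5900 + 0.1000i → escape time 4
(row=1, col=0): c = -1.3900 + -0.3967i → escape time 5
(row=1, col=1): c = -0.9940 + -0.3967i → escape time 5
(row=1, col=2): c = -0.5980 + -0.3967i → escape time 5
(row=1, col=3): c = -0.2020 + -0.3967i → escape time 5
(row=1, col=4): c = 0.1940 + -0.3967i → escape time 5
(row=1, col=5): c = 0.5900 + -0.3967i → escape time 4
(row=2, col=0): c = -1.3900 + -0.8933i → escape time 3
(row=2, col=1): c = -0.9940 + -0.8933i → escape time 3
(row=2, col=2): c = -0.5980 + -0.8933i → escape time 4
(row=2, col=3): c = -0.2020 + -0.8933i → escape time 5
(row=2, col=4): c = 0.1940 + -0.8933i → escape time 4
(row=2, col=5): c = 0.5900 + -0.8933i → escape time 3
(row=3, col=0): c = -1.3900 + -1.3900i → escape time 2
(row=3, col=1): c = -0.9940 + -1.3900i → escape time 2
(row=3, col=2): c = -0.5980 + -1.3900i → escape time 2
(row=3, col=3): c = -0.2020 + -1.3900i → escape time 2
(row=3, col=4): c = 0.1940 + -1.3900i → escape time 2
(row=3, col=5): c = 0.5900 + -1.3900i → escape time 2

Answer: 555554
555554
334543
222222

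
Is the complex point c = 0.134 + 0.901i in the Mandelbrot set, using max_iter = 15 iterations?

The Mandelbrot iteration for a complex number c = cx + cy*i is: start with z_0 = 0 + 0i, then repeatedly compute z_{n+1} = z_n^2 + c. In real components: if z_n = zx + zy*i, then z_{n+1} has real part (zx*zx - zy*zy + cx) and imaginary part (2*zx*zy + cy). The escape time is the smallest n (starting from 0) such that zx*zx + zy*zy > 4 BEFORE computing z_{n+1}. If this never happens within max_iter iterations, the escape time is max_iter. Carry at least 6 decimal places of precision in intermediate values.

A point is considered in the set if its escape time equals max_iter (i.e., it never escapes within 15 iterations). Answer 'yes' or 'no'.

z_0 = 0 + 0i, c = 0.1340 + 0.9010i
Iter 1: z = 0.1340 + 0.9010i, |z|^2 = 0.8298
Iter 2: z = -0.6598 + 1.1425i, |z|^2 = 1.7406
Iter 3: z = -0.7358 + -0.6067i, |z|^2 = 0.9095
Iter 4: z = 0.3074 + 1.7939i, |z|^2 = 3.3124
Iter 5: z = -2.9895 + 2.0038i, |z|^2 = 12.9521
Escaped at iteration 5

Answer: no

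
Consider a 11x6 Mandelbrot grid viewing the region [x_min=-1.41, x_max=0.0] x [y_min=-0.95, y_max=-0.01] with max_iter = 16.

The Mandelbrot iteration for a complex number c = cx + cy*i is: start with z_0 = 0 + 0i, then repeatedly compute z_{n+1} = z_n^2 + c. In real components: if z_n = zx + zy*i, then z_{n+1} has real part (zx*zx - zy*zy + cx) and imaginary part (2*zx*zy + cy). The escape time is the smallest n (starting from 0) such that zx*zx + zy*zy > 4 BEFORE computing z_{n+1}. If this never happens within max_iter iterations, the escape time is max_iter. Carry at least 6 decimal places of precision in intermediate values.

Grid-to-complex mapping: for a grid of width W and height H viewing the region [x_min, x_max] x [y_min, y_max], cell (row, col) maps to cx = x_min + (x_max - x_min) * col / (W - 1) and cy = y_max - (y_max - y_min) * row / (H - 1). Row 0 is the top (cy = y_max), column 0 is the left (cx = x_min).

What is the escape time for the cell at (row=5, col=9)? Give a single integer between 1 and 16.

Answer: 11

Derivation:
z_0 = 0 + 0i, c = -0.1410 + -0.9500i
Iter 1: z = -0.1410 + -0.9500i, |z|^2 = 0.9224
Iter 2: z = -1.0236 + -0.6821i, |z|^2 = 1.5131
Iter 3: z = 0.4415 + 0.4464i, |z|^2 = 0.3942
Iter 4: z = -0.1453 + -0.5558i, |z|^2 = 0.3300
Iter 5: z = -0.4288 + -0.7884i, |z|^2 = 0.8055
Iter 6: z = -0.5788 + -0.2739i, |z|^2 = 0.4100
Iter 7: z = 0.1190 + -0.6330i, |z|^2 = 0.4148
Iter 8: z = -0.5275 + -1.1007i, |z|^2 = 1.4897
Iter 9: z = -1.0742 + 0.2111i, |z|^2 = 1.1985
Iter 10: z = 0.9684 + -1.4036i, |z|^2 = 2.9078
Iter 11: z = -1.1732 + -3.6684i, |z|^2 = 14.8337
Escaped at iteration 11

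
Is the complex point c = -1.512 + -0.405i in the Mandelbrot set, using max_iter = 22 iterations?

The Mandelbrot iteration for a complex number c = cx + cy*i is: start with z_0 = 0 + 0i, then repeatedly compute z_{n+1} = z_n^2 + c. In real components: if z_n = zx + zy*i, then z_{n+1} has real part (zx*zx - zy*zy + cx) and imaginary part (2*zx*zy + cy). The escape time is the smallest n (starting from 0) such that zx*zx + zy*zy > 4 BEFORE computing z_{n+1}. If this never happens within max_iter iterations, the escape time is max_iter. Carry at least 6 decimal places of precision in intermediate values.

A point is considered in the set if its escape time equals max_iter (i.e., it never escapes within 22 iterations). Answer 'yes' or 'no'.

z_0 = 0 + 0i, c = -1.5120 + -0.4050i
Iter 1: z = -1.5120 + -0.4050i, |z|^2 = 2.4502
Iter 2: z = 0.6101 + 0.8197i, |z|^2 = 1.0442
Iter 3: z = -1.8117 + 0.5953i, |z|^2 = 3.6366
Iter 4: z = 1.4159 + -2.5618i, |z|^2 = 8.5678
Escaped at iteration 4

Answer: no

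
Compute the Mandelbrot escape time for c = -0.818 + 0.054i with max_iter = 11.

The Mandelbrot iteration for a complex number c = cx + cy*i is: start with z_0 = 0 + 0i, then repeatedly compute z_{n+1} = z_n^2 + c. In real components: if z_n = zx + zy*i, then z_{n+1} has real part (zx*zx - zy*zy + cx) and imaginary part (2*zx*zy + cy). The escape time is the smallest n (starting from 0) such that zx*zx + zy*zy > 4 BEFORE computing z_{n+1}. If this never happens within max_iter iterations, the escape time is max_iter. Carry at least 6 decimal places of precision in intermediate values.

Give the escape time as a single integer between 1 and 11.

Answer: 11

Derivation:
z_0 = 0 + 0i, c = -0.8180 + 0.0540i
Iter 1: z = -0.8180 + 0.0540i, |z|^2 = 0.6720
Iter 2: z = -0.1518 + -0.0343i, |z|^2 = 0.0242
Iter 3: z = -0.7961 + 0.0644i, |z|^2 = 0.6380
Iter 4: z = -0.1883 + -0.0486i, |z|^2 = 0.0378
Iter 5: z = -0.7849 + 0.0723i, |z|^2 = 0.6213
Iter 6: z = -0.2072 + -0.0595i, |z|^2 = 0.0465
Iter 7: z = -0.7786 + 0.0786i, |z|^2 = 0.6124
Iter 8: z = -0.2179 + -0.0685i, |z|^2 = 0.0522
Iter 9: z = -0.7752 + 0.0838i, |z|^2 = 0.6080
Iter 10: z = -0.2241 + -0.0760i, |z|^2 = 0.0560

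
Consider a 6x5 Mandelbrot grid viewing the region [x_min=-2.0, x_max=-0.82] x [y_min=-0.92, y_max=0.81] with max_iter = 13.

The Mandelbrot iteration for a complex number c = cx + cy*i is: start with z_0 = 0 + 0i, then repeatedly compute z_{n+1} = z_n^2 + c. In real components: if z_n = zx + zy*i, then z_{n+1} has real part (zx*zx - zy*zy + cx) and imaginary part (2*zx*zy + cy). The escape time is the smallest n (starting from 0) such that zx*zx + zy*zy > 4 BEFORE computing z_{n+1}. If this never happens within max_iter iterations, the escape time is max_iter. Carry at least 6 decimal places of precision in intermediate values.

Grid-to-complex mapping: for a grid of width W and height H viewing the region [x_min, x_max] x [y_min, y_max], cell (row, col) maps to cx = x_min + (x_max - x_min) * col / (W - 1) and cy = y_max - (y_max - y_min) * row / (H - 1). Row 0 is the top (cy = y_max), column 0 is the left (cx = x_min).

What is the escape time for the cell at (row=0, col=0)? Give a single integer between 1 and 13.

z_0 = 0 + 0i, c = -2.0000 + 0.8100i
Iter 1: z = -2.0000 + 0.8100i, |z|^2 = 4.6561
Escaped at iteration 1

Answer: 1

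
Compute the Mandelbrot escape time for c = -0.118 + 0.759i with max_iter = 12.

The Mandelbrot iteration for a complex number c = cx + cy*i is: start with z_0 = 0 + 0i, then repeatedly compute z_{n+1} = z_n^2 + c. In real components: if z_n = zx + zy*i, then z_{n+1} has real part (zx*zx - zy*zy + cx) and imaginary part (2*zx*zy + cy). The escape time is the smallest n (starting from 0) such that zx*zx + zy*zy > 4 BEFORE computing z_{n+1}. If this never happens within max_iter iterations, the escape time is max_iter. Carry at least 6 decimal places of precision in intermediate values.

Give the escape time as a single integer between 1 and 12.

z_0 = 0 + 0i, c = -0.1180 + 0.7590i
Iter 1: z = -0.1180 + 0.7590i, |z|^2 = 0.5900
Iter 2: z = -0.6802 + 0.5799i, |z|^2 = 0.7989
Iter 3: z = 0.0084 + -0.0298i, |z|^2 = 0.0010
Iter 4: z = -0.1188 + 0.7585i, |z|^2 = 0.5894
Iter 5: z = -0.6792 + 0.5788i, |z|^2 = 0.7963
Iter 6: z = 0.0084 + -0.0272i, |z|^2 = 0.0008
Iter 7: z = -0.1187 + 0.7585i, |z|^2 = 0.5895
Iter 8: z = -0.6793 + 0.5790i, |z|^2 = 0.7967
Iter 9: z = 0.0083 + -0.0276i, |z|^2 = 0.0008
Iter 10: z = -0.1187 + 0.7585i, |z|^2 = 0.5895
Iter 11: z = -0.6793 + 0.5789i, |z|^2 = 0.7966

Answer: 12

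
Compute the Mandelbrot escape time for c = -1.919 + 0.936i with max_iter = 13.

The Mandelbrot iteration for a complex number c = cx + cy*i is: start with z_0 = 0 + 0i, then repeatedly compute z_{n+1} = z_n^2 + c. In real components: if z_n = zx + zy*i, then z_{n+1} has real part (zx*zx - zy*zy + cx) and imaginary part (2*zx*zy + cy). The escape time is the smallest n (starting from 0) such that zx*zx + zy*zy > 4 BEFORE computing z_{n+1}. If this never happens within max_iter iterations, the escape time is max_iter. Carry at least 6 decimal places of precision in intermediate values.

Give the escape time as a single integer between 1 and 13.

Answer: 1

Derivation:
z_0 = 0 + 0i, c = -1.9190 + 0.9360i
Iter 1: z = -1.9190 + 0.9360i, |z|^2 = 4.5587
Escaped at iteration 1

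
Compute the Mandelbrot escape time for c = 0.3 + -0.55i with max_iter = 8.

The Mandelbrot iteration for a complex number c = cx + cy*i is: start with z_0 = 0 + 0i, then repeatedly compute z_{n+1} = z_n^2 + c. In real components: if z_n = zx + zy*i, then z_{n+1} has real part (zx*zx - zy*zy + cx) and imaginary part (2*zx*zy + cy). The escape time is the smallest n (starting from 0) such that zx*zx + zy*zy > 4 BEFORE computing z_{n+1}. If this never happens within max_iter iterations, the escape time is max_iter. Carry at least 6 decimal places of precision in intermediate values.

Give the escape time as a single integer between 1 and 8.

Answer: 8

Derivation:
z_0 = 0 + 0i, c = 0.3000 + -0.5500i
Iter 1: z = 0.3000 + -0.5500i, |z|^2 = 0.3925
Iter 2: z = 0.0875 + -0.8800i, |z|^2 = 0.7821
Iter 3: z = -0.4667 + -0.7040i, |z|^2 = 0.7135
Iter 4: z = 0.0222 + 0.1072i, |z|^2 = 0.0120
Iter 5: z = 0.2890 + -0.5452i, |z|^2 = 0.3808
Iter 6: z = 0.0862 + -0.8652i, |z|^2 = 0.7559
Iter 7: z = -0.4411 + -0.6992i, |z|^2 = 0.6835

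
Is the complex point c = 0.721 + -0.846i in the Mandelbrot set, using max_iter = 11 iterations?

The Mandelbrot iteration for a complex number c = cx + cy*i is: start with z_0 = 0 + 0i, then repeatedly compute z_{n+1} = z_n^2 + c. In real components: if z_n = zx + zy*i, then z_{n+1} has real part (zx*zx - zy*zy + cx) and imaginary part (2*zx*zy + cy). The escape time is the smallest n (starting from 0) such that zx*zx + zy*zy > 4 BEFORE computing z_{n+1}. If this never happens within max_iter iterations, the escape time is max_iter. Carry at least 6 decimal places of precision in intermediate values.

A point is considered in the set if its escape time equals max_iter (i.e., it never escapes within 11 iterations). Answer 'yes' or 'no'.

Answer: no

Derivation:
z_0 = 0 + 0i, c = 0.7210 + -0.8460i
Iter 1: z = 0.7210 + -0.8460i, |z|^2 = 1.2356
Iter 2: z = 0.5251 + -2.0659i, |z|^2 = 4.5438
Escaped at iteration 2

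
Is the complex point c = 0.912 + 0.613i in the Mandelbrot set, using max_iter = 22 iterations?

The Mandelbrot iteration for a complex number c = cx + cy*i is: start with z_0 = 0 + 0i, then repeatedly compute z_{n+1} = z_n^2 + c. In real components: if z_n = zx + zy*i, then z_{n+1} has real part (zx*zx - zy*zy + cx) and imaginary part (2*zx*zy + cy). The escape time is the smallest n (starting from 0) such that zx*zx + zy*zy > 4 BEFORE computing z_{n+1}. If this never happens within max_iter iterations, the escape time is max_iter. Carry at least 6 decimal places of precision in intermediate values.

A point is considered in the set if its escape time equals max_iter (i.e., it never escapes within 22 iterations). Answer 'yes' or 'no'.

Answer: no

Derivation:
z_0 = 0 + 0i, c = 0.9120 + 0.6130i
Iter 1: z = 0.9120 + 0.6130i, |z|^2 = 1.2075
Iter 2: z = 1.3680 + 1.7311i, |z|^2 = 4.8681
Escaped at iteration 2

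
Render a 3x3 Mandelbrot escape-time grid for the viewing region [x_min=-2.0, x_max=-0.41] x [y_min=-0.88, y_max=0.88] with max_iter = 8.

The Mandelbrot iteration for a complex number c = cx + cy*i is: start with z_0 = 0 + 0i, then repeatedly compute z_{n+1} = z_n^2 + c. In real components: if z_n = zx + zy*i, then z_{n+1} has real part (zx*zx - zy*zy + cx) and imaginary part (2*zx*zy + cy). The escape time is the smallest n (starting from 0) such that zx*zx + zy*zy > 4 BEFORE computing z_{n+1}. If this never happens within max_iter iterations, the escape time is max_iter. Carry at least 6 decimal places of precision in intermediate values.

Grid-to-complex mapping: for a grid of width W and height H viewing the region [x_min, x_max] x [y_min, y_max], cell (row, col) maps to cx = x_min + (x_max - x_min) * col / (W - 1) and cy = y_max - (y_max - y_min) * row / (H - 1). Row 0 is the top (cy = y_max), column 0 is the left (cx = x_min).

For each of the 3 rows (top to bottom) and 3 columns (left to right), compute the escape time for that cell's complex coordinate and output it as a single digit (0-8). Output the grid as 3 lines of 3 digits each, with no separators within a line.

Answer: 135
888
135

Derivation:
(row=0, col=0): c = -2.0000 + 0.8800i → escape time 1
(row=0, col=1): c = -1.2050 + 0.8800i → escape time 3
(row=0, col=2): c = -0.4100 + 0.8800i → escape time 5
(row=1, col=0): c = -2.0000 + 0.0000i → escape time 8
(row=1, col=1): c = -1.2050 + 0.0000i → escape time 8
(row=1, col=2): c = -0.4100 + 0.0000i → escape time 8
(row=2, col=0): c = -2.0000 + -0.8800i → escape time 1
(row=2, col=1): c = -1.2050 + -0.8800i → escape time 3
(row=2, col=2): c = -0.4100 + -0.8800i → escape time 5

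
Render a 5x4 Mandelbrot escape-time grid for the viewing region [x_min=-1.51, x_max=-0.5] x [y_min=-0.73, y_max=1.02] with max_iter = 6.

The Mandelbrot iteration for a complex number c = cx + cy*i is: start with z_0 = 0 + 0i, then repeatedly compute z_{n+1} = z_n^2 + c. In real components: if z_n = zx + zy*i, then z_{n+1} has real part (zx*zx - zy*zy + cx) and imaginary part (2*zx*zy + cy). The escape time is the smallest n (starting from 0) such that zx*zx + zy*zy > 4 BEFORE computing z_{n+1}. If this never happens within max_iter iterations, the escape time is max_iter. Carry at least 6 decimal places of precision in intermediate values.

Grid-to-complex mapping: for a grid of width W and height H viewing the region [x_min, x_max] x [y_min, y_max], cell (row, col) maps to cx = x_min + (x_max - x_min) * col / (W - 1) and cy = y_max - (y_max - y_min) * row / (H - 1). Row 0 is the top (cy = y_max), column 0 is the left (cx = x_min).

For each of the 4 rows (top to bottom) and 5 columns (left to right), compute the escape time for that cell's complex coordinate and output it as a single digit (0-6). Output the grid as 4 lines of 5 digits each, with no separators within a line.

Answer: 23334
36666
66666
33446

Derivation:
(row=0, col=0): c = -1.5100 + 1.0200i → escape time 2
(row=0, col=1): c = -1.2575 + 1.0200i → escape time 3
(row=0, col=2): c = -1.0050 + 1.0200i → escape time 3
(row=0, col=3): c = -0.7525 + 1.0200i → escape time 3
(row=0, col=4): c = -0.5000 + 1.0200i → escape time 4
(row=1, col=0): c = -1.5100 + 0.4367i → escape time 3
(row=1, col=1): c = -1.2575 + 0.4367i → escape time 6
(row=1, col=2): c = -1.0050 + 0.4367i → escape time 6
(row=1, col=3): c = -0.7525 + 0.4367i → escape time 6
(row=1, col=4): c = -0.5000 + 0.4367i → escape time 6
(row=2, col=0): c = -1.5100 + -0.1467i → escape time 6
(row=2, col=1): c = -1.2575 + -0.1467i → escape time 6
(row=2, col=2): c = -1.0050 + -0.1467i → escape time 6
(row=2, col=3): c = -0.7525 + -0.1467i → escape time 6
(row=2, col=4): c = -0.5000 + -0.1467i → escape time 6
(row=3, col=0): c = -1.5100 + -0.7300i → escape time 3
(row=3, col=1): c = -1.2575 + -0.7300i → escape time 3
(row=3, col=2): c = -1.0050 + -0.7300i → escape time 4
(row=3, col=3): c = -0.7525 + -0.7300i → escape time 4
(row=3, col=4): c = -0.5000 + -0.7300i → escape time 6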